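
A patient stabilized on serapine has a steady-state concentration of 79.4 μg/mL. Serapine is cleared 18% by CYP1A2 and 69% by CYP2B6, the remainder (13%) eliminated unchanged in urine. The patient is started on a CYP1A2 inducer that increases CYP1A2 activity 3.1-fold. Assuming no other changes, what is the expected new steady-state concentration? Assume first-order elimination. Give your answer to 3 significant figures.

CYP1A2: 0.18 × 3.1 = 0.558
CYP2B6: 0.69 (unchanged)
Other: 0.13 (unchanged)
New clearance relative to baseline: 0.558 + 0.69 + 0.13 = 1.378.
With dosing unchanged, steady-state concentration scales as 1/CL: 79.4 / 1.378 = 57.6 μg/mL.

57.6 μg/mL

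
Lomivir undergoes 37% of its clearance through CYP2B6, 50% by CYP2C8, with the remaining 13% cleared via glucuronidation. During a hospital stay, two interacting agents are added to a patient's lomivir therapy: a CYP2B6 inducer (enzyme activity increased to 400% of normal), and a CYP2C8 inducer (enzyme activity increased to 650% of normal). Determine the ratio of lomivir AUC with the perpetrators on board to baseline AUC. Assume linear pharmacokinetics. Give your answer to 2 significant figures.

0.21

The CYP2B6 pathway (37% of clearance) is boosted to 4× activity: 0.37 × 4 = 1.48.
The CYP2C8 pathway (50% of clearance) increases to 6.5× activity: 0.5 × 6.5 = 3.25.
The remaining 13% of clearance is unaffected.
Relative clearance = 1.48 + 3.25 + 0.13 = 4.86.
Because AUC varies inversely with clearance, the combined effect is 1 / 4.86 = 0.21.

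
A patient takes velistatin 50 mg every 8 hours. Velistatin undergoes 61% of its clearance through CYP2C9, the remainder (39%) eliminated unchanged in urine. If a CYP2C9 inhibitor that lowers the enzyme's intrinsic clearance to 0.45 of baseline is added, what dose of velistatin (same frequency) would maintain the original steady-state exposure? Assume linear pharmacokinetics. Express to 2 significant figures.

33 mg

The CYP2C9 pathway (61% of clearance) is reduced to 0.45× activity: 0.61 × 0.45 = 0.2745.
The remaining 39% of clearance is unaffected.
Relative clearance = 0.2745 + 0.39 = 0.6645.
Exposure is unchanged when dose changes in proportion to clearance. New dose = 50 mg × 0.6645 = 33 mg.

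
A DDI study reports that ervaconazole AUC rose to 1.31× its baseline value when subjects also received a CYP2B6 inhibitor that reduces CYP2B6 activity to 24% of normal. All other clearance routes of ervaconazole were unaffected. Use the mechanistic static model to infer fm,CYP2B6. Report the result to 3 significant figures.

CL'/CL = 1 / 1.31 = 0.7634
0.24·fm + (1 − fm) = 0.7634
fm = (0.7634 − 1) / (0.24 − 1) = 0.311

0.311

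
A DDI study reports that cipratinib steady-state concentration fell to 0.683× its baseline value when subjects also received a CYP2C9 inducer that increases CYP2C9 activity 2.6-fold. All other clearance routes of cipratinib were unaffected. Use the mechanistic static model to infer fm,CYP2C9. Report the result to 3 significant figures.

CL'/CL = 1 / 0.683 = 1.464
2.6·fm + (1 − fm) = 1.464
fm = (1.464 − 1) / (2.6 − 1) = 0.290

0.290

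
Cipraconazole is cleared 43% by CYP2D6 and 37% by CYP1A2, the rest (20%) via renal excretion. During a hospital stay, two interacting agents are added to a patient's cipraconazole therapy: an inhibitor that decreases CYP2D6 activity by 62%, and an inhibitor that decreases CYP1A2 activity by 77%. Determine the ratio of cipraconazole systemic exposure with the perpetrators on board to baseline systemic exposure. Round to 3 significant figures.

2.23

The CYP2D6 pathway (43% of clearance) falls to 0.38× activity: 0.43 × 0.38 = 0.1634.
The CYP1A2 pathway (37% of clearance) falls to 0.23× activity: 0.37 × 0.23 = 0.0851.
The remaining 20% of clearance is unaffected.
New clearance relative to baseline: 0.1634 + 0.0851 + 0.2 = 0.4485.
Systemic exposure ∝ 1/CL: fold-change = 1 / 0.4485 = 2.23.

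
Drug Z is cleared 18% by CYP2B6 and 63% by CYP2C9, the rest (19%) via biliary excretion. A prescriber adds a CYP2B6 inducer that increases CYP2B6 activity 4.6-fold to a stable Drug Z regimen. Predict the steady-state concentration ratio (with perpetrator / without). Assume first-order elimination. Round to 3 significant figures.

0.607

The CYP2B6 pathway (18% of clearance) is boosted to 4.6× activity: 0.18 × 4.6 = 0.828.
CYP2C9 (63%) and the residual 19% are unaffected.
Relative clearance = 0.828 + 0.63 + 0.19 = 1.648.
Steady-state concentration ratio = CL_old/CL_new = 1 / 1.648 = 0.607.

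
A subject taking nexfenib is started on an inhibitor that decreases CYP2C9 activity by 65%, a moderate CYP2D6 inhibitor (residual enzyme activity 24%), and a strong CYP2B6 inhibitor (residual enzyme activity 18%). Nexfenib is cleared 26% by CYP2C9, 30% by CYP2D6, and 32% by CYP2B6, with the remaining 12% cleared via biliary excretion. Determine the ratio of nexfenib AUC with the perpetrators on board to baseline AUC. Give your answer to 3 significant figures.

2.94

The CYP2C9 pathway (26% of clearance) drops to 0.35× activity: 0.26 × 0.35 = 0.091.
The CYP2D6 pathway (30% of clearance) drops to 0.24× activity: 0.3 × 0.24 = 0.072.
The CYP2B6 pathway (32% of clearance) is reduced to 0.18× activity: 0.32 × 0.18 = 0.0576.
The remaining 12% of clearance is unaffected.
CL_new/CL_old = 0.091 + 0.072 + 0.0576 + 0.12 = 0.3406.
AUC ∝ 1/CL: fold-change = 1 / 0.3406 = 2.94.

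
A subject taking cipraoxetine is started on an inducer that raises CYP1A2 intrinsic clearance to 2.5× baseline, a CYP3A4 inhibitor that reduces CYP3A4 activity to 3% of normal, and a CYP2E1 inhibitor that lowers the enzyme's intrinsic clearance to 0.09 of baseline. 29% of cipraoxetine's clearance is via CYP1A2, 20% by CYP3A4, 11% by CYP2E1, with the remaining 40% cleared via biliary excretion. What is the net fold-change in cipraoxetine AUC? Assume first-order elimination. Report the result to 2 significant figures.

0.88

CYP1A2: 0.29 × 2.5 = 0.725
CYP3A4: 0.2 × 0.03 = 0.006
CYP2E1: 0.11 × 0.09 = 0.0099
Other: 0.4 (unchanged)
Relative clearance = 0.725 + 0.006 + 0.0099 + 0.4 = 1.1409.
Because AUC varies inversely with clearance, the combined effect is 1 / 1.1409 = 0.88.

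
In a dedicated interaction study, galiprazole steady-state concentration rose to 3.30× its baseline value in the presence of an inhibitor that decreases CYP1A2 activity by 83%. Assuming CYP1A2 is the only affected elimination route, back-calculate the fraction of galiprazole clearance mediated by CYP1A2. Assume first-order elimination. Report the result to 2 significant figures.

0.84

Call the CYP1A2 fraction fm. After the interaction, CL_new/CL_old = fm × 0.17 + (1 − fm).
Steady-state concentration ratio = 1 / (new CL fraction), so new CL fraction = 1 / 3.30 = 0.303.
fm × 0.17 + 1 − fm = 0.303  ⇒  fm × (0.17 − 1) = −0.697  ⇒  fm = 0.84.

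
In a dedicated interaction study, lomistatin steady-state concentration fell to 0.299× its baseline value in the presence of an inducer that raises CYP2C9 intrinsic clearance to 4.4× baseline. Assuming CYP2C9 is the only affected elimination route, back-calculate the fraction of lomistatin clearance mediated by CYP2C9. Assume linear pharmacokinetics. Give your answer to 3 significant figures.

CL'/CL = 1 / 0.299 = 3.344
4.4·fm + (1 − fm) = 3.344
fm = (3.344 − 1) / (4.4 − 1) = 0.690

0.690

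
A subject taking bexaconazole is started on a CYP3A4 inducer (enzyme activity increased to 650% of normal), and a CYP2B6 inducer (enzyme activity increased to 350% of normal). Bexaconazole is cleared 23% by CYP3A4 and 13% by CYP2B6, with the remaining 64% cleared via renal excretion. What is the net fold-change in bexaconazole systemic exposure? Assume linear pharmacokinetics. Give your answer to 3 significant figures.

0.386

CYP3A4: 0.23 × 6.5 = 1.495
CYP2B6: 0.13 × 3.5 = 0.455
Other: 0.64 (unchanged)
Relative clearance = 1.495 + 0.455 + 0.64 = 2.59.
Net systemic exposure ratio = 1 / 2.59 = 0.386.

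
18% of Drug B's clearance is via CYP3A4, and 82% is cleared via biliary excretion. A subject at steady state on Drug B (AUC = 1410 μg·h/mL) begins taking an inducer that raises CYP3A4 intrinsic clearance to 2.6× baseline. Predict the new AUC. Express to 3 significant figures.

The CYP3A4 pathway (18% of clearance) increases to 2.6× activity: 0.18 × 2.6 = 0.468.
Non-CYP routes (82%) are unchanged.
CL_new/CL_old = 0.468 + 0.82 = 1.288.
AUC ∝ 1/CL, so new value = 1410 / 1.288 = 1.09 × 10³ μg·h/mL.

1.09 × 10³ μg·h/mL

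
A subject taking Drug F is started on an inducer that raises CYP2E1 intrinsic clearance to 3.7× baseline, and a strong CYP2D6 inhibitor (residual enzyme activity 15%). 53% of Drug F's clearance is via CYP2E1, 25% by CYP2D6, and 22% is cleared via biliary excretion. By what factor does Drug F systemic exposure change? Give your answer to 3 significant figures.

0.451

CYP2E1: 0.53 × 3.7 = 1.961
CYP2D6: 0.25 × 0.15 = 0.0375
Other: 0.22 (unchanged)
CL_new/CL_old = 1.961 + 0.0375 + 0.22 = 2.2185.
Because systemic exposure varies inversely with clearance, the combined effect is 1 / 2.2185 = 0.451.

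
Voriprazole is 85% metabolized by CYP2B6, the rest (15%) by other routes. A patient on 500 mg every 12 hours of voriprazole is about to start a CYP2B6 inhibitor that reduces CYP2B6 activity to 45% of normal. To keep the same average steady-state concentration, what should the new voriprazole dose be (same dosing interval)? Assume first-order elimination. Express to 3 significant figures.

The CYP2B6 pathway (85% of clearance) falls to 0.45× activity: 0.85 × 0.45 = 0.3825.
Non-CYP routes (15%) are unchanged.
Relative clearance = 0.3825 + 0.15 = 0.5325.
Css,avg = (dose rate)/CL, so holding Css fixed requires dose ∝ CL: 500 × 0.5325 = 266 mg.

266 mg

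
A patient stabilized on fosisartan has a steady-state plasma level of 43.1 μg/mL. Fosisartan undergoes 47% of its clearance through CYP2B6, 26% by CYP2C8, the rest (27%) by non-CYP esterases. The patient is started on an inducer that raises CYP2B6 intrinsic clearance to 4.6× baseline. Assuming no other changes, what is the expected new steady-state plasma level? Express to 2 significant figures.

The CYP2B6 pathway (47% of clearance) is boosted to 4.6× activity: 0.47 × 4.6 = 2.162.
CYP2C8 (26%) and the residual 27% are unaffected.
New clearance relative to baseline: 2.162 + 0.26 + 0.27 = 2.692.
Steady-state plasma level ∝ 1/CL, so new value = 43.1 / 2.692 = 16 μg/mL.

16 μg/mL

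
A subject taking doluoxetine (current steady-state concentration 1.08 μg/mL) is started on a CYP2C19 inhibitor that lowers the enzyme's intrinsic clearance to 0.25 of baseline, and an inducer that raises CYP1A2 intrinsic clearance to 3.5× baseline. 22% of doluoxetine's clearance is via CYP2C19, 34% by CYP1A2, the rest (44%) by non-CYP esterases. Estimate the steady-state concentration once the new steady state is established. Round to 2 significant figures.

0.64 μg/mL

The CYP2C19 pathway (22% of clearance) drops to 0.25× activity: 0.22 × 0.25 = 0.055.
The CYP1A2 pathway (34% of clearance) increases to 3.5× activity: 0.34 × 3.5 = 1.19.
The remaining 44% of clearance is unaffected.
New clearance relative to baseline: 0.055 + 1.19 + 0.44 = 1.685.
Steady-state concentration ∝ 1/CL: new value = 1.08 / 1.685 = 0.64 μg/mL.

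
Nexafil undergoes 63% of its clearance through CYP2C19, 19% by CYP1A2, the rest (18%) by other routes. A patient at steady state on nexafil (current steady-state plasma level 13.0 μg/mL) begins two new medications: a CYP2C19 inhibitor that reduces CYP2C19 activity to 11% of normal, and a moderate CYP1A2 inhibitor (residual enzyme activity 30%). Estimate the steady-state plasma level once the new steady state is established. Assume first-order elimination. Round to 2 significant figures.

42 μg/mL

The CYP2C19 pathway (63% of clearance) drops to 0.11× activity: 0.63 × 0.11 = 0.0693.
The CYP1A2 pathway (19% of clearance) drops to 0.3× activity: 0.19 × 0.3 = 0.057.
The remaining 18% of clearance is unaffected.
New clearance relative to baseline: 0.0693 + 0.057 + 0.18 = 0.3063.
Dividing the baseline by the relative clearance: 13.0 / 0.3063 = 42 μg/mL.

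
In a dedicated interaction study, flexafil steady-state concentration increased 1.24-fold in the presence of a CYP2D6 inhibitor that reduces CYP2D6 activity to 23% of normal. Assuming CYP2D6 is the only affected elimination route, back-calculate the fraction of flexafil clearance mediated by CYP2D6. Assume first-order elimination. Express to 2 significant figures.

Write x for the fraction cleared via CYP2D6. The observed steady-state concentration change means clearance fell to 1/1.24 = 0.8065 of baseline.
Only the CYP2D6 route changed, so 0.8065 = x·0.23 + (1 − x), giving x = 0.25.

0.25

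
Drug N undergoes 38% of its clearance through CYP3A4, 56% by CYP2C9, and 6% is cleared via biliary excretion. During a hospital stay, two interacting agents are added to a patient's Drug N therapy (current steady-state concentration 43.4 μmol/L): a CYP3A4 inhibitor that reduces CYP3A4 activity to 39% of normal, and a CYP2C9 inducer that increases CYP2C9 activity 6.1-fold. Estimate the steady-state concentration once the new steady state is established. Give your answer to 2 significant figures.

The CYP3A4 pathway (38% of clearance) falls to 0.39× activity: 0.38 × 0.39 = 0.1482.
The CYP2C9 pathway (56% of clearance) increases to 6.1× activity: 0.56 × 6.1 = 3.416.
Non-CYP routes (6%) are unchanged.
New clearance relative to baseline: 0.1482 + 3.416 + 0.06 = 3.6242.
Steady-state concentration ∝ 1/CL: new value = 43.4 / 3.6242 = 12 μmol/L.

12 μmol/L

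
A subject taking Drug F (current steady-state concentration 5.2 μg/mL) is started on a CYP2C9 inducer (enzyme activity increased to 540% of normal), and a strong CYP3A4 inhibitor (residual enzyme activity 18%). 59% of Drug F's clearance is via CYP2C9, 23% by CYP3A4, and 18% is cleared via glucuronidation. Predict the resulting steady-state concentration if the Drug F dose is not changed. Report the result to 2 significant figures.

The CYP2C9 pathway (59% of clearance) is boosted to 5.4× activity: 0.59 × 5.4 = 3.186.
The CYP3A4 pathway (23% of clearance) is reduced to 0.18× activity: 0.23 × 0.18 = 0.0414.
Non-CYP routes (18%) are unchanged.
New clearance relative to baseline: 3.186 + 0.0414 + 0.18 = 3.4074.
Dividing the baseline by the relative clearance: 5.2 / 3.4074 = 1.5 μg/mL.

1.5 μg/mL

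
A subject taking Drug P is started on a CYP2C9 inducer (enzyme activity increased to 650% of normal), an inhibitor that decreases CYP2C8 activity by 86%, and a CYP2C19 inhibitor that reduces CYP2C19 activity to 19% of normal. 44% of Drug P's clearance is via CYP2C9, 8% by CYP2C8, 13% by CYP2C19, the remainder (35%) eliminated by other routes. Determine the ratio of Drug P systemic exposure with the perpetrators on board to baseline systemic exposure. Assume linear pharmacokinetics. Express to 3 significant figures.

0.308

CYP2C9: 0.44 × 6.5 = 2.86
CYP2C8: 0.08 × 0.14 = 0.0112
CYP2C19: 0.13 × 0.19 = 0.0247
Other: 0.35 (unchanged)
New clearance relative to baseline: 2.86 + 0.0112 + 0.0247 + 0.35 = 3.2459.
Systemic exposure ∝ 1/CL: fold-change = 1 / 3.2459 = 0.308.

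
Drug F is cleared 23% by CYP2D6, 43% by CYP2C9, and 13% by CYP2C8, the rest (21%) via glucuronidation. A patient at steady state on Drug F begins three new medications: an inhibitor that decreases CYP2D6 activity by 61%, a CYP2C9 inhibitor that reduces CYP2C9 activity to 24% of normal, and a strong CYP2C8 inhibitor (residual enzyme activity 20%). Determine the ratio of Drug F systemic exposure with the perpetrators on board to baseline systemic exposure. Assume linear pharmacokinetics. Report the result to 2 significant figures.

2.3

CYP2D6: 0.23 × 0.39 = 0.0897
CYP2C9: 0.43 × 0.24 = 0.1032
CYP2C8: 0.13 × 0.2 = 0.026
Other: 0.21 (unchanged)
Relative clearance = 0.0897 + 0.1032 + 0.026 + 0.21 = 0.4289.
Systemic exposure ∝ 1/CL: fold-change = 1 / 0.4289 = 2.3.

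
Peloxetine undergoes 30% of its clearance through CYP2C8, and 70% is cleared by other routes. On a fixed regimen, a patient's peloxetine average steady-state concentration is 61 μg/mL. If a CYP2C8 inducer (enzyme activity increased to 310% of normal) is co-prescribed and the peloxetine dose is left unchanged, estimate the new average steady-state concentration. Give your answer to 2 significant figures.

37 μg/mL

The CYP2C8 pathway (30% of clearance) rises to 3.1× activity: 0.3 × 3.1 = 0.93.
Non-CYP routes (70%) are unchanged.
New clearance relative to baseline: 0.93 + 0.7 = 1.63.
New average steady-state concentration = baseline ÷ relative clearance = 61 / 1.63 = 37 μg/mL.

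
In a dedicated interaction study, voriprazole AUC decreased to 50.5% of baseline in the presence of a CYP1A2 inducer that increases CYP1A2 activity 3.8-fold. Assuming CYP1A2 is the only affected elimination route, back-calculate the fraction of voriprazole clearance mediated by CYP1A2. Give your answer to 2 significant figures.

0.35

Call the CYP1A2 fraction fm. After the interaction, CL_new/CL_old = fm × 3.8 + (1 − fm).
AUC ratio = 1 / (new CL fraction), so new CL fraction = 1 / 0.505 = 1.98.
fm × 3.8 + 1 − fm = 1.98  ⇒  fm × (3.8 − 1) = 0.9802  ⇒  fm = 0.35.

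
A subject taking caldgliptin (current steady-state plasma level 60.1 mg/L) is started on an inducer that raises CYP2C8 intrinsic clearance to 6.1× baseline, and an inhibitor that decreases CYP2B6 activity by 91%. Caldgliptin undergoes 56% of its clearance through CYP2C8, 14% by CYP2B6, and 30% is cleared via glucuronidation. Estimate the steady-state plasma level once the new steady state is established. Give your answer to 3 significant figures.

16.1 mg/L

CYP2C8: 0.56 × 6.1 = 3.416
CYP2B6: 0.14 × 0.09 = 0.0126
Other: 0.3 (unchanged)
Relative clearance = 3.416 + 0.0126 + 0.3 = 3.7286.
New steady-state plasma level = 60.1 / 3.7286 = 16.1 mg/L (concentration scales inversely with clearance).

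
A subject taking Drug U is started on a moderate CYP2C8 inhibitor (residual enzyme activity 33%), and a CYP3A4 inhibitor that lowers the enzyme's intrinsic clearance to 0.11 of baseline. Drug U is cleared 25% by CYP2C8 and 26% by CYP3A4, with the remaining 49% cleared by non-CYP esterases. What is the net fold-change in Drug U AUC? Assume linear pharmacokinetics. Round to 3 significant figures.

The CYP2C8 pathway (25% of clearance) is reduced to 0.33× activity: 0.25 × 0.33 = 0.0825.
The CYP3A4 pathway (26% of clearance) falls to 0.11× activity: 0.26 × 0.11 = 0.0286.
The remaining 49% of clearance is unaffected.
Relative clearance = 0.0825 + 0.0286 + 0.49 = 0.6011.
AUC ∝ 1/CL: fold-change = 1 / 0.6011 = 1.66.

1.66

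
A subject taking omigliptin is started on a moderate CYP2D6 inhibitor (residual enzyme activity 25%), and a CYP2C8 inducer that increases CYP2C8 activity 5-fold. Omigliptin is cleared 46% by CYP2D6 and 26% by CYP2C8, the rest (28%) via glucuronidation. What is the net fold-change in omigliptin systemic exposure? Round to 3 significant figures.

CYP2D6: 0.46 × 0.25 = 0.115
CYP2C8: 0.26 × 5 = 1.3
Other: 0.28 (unchanged)
CL_new/CL_old = 0.115 + 1.3 + 0.28 = 1.695.
Because systemic exposure varies inversely with clearance, the combined effect is 1 / 1.695 = 0.590.

0.590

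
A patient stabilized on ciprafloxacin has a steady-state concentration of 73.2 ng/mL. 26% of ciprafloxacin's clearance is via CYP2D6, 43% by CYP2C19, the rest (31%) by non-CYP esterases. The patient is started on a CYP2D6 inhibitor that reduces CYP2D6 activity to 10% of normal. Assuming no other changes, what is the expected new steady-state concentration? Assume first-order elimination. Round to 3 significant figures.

CYP2D6: 0.26 × 0.1 = 0.026
CYP2C19: 0.43 (unchanged)
Other: 0.31 (unchanged)
CL_new/CL_old = 0.026 + 0.43 + 0.31 = 0.766.
With dosing unchanged, steady-state concentration scales as 1/CL: 73.2 / 0.766 = 95.6 ng/mL.

95.6 ng/mL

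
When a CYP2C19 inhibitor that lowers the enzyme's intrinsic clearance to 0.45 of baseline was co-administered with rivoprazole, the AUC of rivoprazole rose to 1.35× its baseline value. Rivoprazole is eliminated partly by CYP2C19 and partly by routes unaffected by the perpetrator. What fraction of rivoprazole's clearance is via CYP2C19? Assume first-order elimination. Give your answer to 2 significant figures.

Write x for the fraction cleared via CYP2C19. The observed AUC change means clearance fell to 1/1.35 = 0.7407 of baseline.
Setting x·0.45 + (1 − x) = 0.7407 and solving: x = (0.7407 − 1)/(0.45 − 1) = 0.47.

0.47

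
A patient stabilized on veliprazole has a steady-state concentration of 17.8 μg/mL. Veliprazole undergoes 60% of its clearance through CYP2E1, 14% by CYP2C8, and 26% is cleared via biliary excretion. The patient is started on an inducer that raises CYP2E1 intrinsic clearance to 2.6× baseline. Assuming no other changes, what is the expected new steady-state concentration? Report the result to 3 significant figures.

9.08 μg/mL

The CYP2E1 pathway (60% of clearance) increases to 2.6× activity: 0.6 × 2.6 = 1.56.
CYP2C8 (14%) and the residual 26% are unaffected.
CL_new/CL_old = 1.56 + 0.14 + 0.26 = 1.96.
Steady-state concentration ∝ 1/CL, so new value = 17.8 / 1.96 = 9.08 μg/mL.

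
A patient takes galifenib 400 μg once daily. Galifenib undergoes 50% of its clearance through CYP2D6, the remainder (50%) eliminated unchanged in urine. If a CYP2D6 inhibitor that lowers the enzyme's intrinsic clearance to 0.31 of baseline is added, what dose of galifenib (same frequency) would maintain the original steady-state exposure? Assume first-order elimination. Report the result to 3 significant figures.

262 μg

CYP2D6: 0.5 × 0.31 = 0.155
Other: 0.5 (unchanged)
New clearance relative to baseline: 0.155 + 0.5 = 0.655.
Exposure is unchanged when dose changes in proportion to clearance. New dose = 400 μg × 0.655 = 262 μg.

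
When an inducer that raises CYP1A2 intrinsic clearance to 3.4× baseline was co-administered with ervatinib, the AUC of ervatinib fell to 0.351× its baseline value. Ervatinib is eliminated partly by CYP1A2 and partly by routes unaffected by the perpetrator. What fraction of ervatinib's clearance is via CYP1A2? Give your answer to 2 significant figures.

0.77

Let x = fm,CYP1A2. Because AUC ∝ 1/CL, relative clearance rose to 1/0.351 = 2.849.
Only the CYP1A2 route changed, so 2.849 = x·3.4 + (1 − x), giving x = 0.77.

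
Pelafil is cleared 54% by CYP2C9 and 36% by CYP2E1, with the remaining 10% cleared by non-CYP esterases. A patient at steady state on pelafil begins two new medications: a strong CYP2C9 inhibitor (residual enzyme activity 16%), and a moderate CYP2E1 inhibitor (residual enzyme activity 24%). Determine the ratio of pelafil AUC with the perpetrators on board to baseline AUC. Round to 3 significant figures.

3.67

The CYP2C9 pathway (54% of clearance) falls to 0.16× activity: 0.54 × 0.16 = 0.0864.
The CYP2E1 pathway (36% of clearance) is reduced to 0.24× activity: 0.36 × 0.24 = 0.0864.
Non-CYP routes (10%) are unchanged.
New clearance relative to baseline: 0.0864 + 0.0864 + 0.1 = 0.2728.
Net AUC ratio = 1 / 0.2728 = 3.67.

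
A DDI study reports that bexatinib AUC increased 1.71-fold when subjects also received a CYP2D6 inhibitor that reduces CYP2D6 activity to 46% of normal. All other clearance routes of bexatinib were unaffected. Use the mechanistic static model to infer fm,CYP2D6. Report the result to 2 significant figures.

0.77

Write x for the fraction cleared via CYP2D6. The observed AUC change means clearance fell to 1/1.71 = 0.5848 of baseline.
Only the CYP2D6 route changed, so 0.5848 = x·0.46 + (1 − x), giving x = 0.77.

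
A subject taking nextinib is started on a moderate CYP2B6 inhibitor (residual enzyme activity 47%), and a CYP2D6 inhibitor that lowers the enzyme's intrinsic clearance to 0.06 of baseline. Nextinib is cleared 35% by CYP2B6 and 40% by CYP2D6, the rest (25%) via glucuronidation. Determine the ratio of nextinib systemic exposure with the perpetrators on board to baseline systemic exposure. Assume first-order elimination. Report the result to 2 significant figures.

The CYP2B6 pathway (35% of clearance) is reduced to 0.47× activity: 0.35 × 0.47 = 0.1645.
The CYP2D6 pathway (40% of clearance) falls to 0.06× activity: 0.4 × 0.06 = 0.024.
Non-CYP routes (25%) are unchanged.
Relative clearance = 0.1645 + 0.024 + 0.25 = 0.4385.
Because systemic exposure varies inversely with clearance, the combined effect is 1 / 0.4385 = 2.3.

2.3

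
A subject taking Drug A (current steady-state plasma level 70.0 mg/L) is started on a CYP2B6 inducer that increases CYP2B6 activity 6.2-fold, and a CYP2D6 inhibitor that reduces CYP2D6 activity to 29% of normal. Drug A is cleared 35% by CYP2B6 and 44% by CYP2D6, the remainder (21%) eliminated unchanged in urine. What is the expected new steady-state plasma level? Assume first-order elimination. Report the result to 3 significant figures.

27.9 mg/L

CYP2B6: 0.35 × 6.2 = 2.17
CYP2D6: 0.44 × 0.29 = 0.1276
Other: 0.21 (unchanged)
Relative clearance = 2.17 + 0.1276 + 0.21 = 2.5076.
Steady-state plasma level ∝ 1/CL: new value = 70.0 / 2.5076 = 27.9 mg/L.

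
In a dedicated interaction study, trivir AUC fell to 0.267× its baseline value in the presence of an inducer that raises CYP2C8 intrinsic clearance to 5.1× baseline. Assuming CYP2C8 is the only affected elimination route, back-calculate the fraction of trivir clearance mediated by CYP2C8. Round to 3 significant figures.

0.670

CL'/CL = 1 / 0.267 = 3.745
5.1·fm + (1 − fm) = 3.745
fm = (3.745 − 1) / (5.1 − 1) = 0.670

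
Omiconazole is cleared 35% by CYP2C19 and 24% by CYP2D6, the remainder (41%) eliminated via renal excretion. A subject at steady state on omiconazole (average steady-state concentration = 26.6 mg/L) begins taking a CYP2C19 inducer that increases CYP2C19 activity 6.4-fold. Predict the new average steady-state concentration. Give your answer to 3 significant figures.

CYP2C19: 0.35 × 6.4 = 2.24
CYP2D6: 0.24 (unchanged)
Other: 0.41 (unchanged)
Relative clearance = 2.24 + 0.24 + 0.41 = 2.89.
Average steady-state concentration ∝ 1/CL, so new value = 26.6 / 2.89 = 9.20 mg/L.

9.20 mg/L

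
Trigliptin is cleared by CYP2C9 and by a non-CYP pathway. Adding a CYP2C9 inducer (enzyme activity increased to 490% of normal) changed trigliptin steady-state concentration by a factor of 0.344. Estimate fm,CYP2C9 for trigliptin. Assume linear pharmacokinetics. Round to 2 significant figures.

Call the CYP2C9 fraction fm. After the interaction, CL_new/CL_old = fm × 4.9 + (1 − fm).
Steady-state concentration ratio = 1 / (new CL fraction), so new CL fraction = 1 / 0.344 = 2.907.
fm × 4.9 + 1 − fm = 2.907  ⇒  fm × (4.9 − 1) = 1.907  ⇒  fm = 0.49.

0.49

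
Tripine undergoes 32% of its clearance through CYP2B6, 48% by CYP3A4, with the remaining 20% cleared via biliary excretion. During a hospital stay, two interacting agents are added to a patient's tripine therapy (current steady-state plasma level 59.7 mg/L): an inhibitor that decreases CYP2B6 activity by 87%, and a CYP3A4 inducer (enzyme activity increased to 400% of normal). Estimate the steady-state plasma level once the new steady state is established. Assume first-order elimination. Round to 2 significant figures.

CYP2B6: 0.32 × 0.13 = 0.0416
CYP3A4: 0.48 × 4 = 1.92
Other: 0.2 (unchanged)
Relative clearance = 0.0416 + 1.92 + 0.2 = 2.1616.
New steady-state plasma level = 59.7 / 2.1616 = 28 mg/L (concentration scales inversely with clearance).

28 mg/L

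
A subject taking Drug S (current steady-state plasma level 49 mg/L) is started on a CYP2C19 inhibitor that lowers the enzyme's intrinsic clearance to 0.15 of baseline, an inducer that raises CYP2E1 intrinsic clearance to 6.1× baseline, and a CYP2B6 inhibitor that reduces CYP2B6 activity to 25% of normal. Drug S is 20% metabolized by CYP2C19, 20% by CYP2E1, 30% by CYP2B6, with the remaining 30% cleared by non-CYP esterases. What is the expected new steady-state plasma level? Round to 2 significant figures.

30 mg/L

The CYP2C19 pathway (20% of clearance) falls to 0.15× activity: 0.2 × 0.15 = 0.03.
The CYP2E1 pathway (20% of clearance) is boosted to 6.1× activity: 0.2 × 6.1 = 1.22.
The CYP2B6 pathway (30% of clearance) drops to 0.25× activity: 0.3 × 0.25 = 0.075.
Non-CYP routes (30%) are unchanged.
Relative clearance = 0.03 + 1.22 + 0.075 + 0.3 = 1.625.
New steady-state plasma level = 49 / 1.625 = 30 mg/L (concentration scales inversely with clearance).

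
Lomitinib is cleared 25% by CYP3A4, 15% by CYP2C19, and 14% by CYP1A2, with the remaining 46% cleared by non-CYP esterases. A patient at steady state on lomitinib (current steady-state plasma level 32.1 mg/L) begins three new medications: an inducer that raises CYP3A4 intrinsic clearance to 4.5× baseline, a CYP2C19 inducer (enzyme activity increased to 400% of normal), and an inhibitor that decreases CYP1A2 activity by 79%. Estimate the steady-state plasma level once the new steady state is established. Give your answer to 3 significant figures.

CYP3A4: 0.25 × 4.5 = 1.125
CYP2C19: 0.15 × 4 = 0.6
CYP1A2: 0.14 × 0.21 = 0.0294
Other: 0.46 (unchanged)
New clearance relative to baseline: 1.125 + 0.6 + 0.0294 + 0.46 = 2.2144.
Steady-state plasma level ∝ 1/CL: new value = 32.1 / 2.2144 = 14.5 mg/L.

14.5 mg/L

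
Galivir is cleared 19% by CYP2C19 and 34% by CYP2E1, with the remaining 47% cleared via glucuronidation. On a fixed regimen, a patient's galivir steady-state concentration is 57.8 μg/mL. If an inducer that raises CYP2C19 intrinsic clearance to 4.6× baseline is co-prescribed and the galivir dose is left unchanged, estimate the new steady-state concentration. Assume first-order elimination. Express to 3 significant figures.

CYP2C19: 0.19 × 4.6 = 0.874
CYP2E1: 0.34 (unchanged)
Other: 0.47 (unchanged)
New clearance relative to baseline: 0.874 + 0.34 + 0.47 = 1.684.
New steady-state concentration = baseline ÷ relative clearance = 57.8 / 1.684 = 34.3 μg/mL.

34.3 μg/mL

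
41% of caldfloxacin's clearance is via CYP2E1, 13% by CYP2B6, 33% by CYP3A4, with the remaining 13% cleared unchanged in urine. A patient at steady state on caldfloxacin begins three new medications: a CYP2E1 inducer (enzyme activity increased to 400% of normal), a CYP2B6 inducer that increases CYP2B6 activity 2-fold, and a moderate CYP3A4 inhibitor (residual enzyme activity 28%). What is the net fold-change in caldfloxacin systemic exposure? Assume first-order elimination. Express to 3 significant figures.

0.471

CYP2E1: 0.41 × 4 = 1.64
CYP2B6: 0.13 × 2 = 0.26
CYP3A4: 0.33 × 0.28 = 0.0924
Other: 0.13 (unchanged)
New clearance relative to baseline: 1.64 + 0.26 + 0.0924 + 0.13 = 2.1224.
Systemic exposure ∝ 1/CL: fold-change = 1 / 2.1224 = 0.471.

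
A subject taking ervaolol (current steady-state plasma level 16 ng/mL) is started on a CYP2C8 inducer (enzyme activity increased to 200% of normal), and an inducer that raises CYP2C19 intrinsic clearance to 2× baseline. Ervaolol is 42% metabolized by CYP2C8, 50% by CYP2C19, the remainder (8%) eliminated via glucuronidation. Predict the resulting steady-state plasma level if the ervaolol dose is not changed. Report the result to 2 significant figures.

8.3 ng/mL

The CYP2C8 pathway (42% of clearance) is boosted to 2× activity: 0.42 × 2 = 0.84.
The CYP2C19 pathway (50% of clearance) is boosted to 2× activity: 0.5 × 2 = 1.
The remaining 8% of clearance is unaffected.
CL_new/CL_old = 0.84 + 1 + 0.08 = 1.92.
Steady-state plasma level ∝ 1/CL: new value = 16 / 1.92 = 8.3 ng/mL.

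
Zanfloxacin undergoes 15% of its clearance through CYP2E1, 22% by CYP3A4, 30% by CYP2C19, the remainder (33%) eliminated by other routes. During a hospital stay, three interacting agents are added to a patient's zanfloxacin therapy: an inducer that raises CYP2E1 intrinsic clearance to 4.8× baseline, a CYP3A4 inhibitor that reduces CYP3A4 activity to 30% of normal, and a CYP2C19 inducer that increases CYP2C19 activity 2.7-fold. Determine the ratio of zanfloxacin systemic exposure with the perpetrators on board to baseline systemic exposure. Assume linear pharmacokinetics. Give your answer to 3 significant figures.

0.519

The CYP2E1 pathway (15% of clearance) is boosted to 4.8× activity: 0.15 × 4.8 = 0.72.
The CYP3A4 pathway (22% of clearance) drops to 0.3× activity: 0.22 × 0.3 = 0.066.
The CYP2C19 pathway (30% of clearance) is boosted to 2.7× activity: 0.3 × 2.7 = 0.81.
The remaining 33% of clearance is unaffected.
New clearance relative to baseline: 0.72 + 0.066 + 0.81 + 0.33 = 1.926.
Systemic exposure ∝ 1/CL: fold-change = 1 / 1.926 = 0.519.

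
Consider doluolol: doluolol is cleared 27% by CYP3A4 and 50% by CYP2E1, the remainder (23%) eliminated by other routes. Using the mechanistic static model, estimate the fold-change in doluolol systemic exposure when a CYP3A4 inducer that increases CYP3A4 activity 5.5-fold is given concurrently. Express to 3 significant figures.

0.451

The CYP3A4 pathway (27% of clearance) increases to 5.5× activity: 0.27 × 5.5 = 1.485.
CYP2E1 (50%) and the residual 23% are unaffected.
Relative clearance = 1.485 + 0.5 + 0.23 = 2.215.
Systemic exposure is inversely proportional to clearance, so the fold-change is 1 / 2.215 = 0.451.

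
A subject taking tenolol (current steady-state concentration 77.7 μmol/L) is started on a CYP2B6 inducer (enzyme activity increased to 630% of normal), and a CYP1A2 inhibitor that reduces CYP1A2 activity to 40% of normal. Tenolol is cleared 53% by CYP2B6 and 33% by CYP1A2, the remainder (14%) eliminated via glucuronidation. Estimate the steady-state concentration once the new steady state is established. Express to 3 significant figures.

21.5 μmol/L

The CYP2B6 pathway (53% of clearance) is boosted to 6.3× activity: 0.53 × 6.3 = 3.339.
The CYP1A2 pathway (33% of clearance) falls to 0.4× activity: 0.33 × 0.4 = 0.132.
The remaining 14% of clearance is unaffected.
New clearance relative to baseline: 3.339 + 0.132 + 0.14 = 3.611.
Steady-state concentration ∝ 1/CL: new value = 77.7 / 3.611 = 21.5 μmol/L.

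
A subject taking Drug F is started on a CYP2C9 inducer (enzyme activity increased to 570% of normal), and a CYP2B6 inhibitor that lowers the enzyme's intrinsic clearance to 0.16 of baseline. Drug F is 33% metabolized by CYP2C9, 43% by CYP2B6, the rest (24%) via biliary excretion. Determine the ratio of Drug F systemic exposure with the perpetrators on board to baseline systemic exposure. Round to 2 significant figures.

The CYP2C9 pathway (33% of clearance) is boosted to 5.7× activity: 0.33 × 5.7 = 1.881.
The CYP2B6 pathway (43% of clearance) drops to 0.16× activity: 0.43 × 0.16 = 0.0688.
The remaining 24% of clearance is unaffected.
Relative clearance = 1.881 + 0.0688 + 0.24 = 2.1898.
Because systemic exposure varies inversely with clearance, the combined effect is 1 / 2.1898 = 0.46.

0.46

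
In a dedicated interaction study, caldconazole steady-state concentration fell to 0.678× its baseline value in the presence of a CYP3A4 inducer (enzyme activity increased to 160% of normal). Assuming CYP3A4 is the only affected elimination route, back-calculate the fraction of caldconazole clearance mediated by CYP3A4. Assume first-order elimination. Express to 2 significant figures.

0.79

CL'/CL = 1 / 0.678 = 1.475
1.6·fm + (1 − fm) = 1.475
fm = (1.475 − 1) / (1.6 − 1) = 0.79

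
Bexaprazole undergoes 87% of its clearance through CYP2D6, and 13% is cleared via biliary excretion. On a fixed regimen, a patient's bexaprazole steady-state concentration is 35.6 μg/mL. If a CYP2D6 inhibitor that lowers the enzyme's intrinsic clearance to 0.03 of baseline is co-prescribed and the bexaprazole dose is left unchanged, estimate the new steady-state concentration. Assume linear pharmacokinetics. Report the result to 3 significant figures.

228 μg/mL

The CYP2D6 pathway (87% of clearance) falls to 0.03× activity: 0.87 × 0.03 = 0.0261.
Non-CYP routes (13%) are unchanged.
CL_new/CL_old = 0.0261 + 0.13 = 0.1561.
With dosing unchanged, steady-state concentration scales as 1/CL: 35.6 / 0.1561 = 228 μg/mL.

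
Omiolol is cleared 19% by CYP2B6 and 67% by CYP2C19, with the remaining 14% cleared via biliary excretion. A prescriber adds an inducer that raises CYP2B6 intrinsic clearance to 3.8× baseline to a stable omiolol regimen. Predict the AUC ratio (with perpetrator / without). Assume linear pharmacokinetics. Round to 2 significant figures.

0.65

The CYP2B6 pathway (19% of clearance) rises to 3.8× activity: 0.19 × 3.8 = 0.722.
CYP2C19 (67%) and the residual 14% are unaffected.
Relative clearance = 0.722 + 0.67 + 0.14 = 1.532.
AUC ratio = CL_old/CL_new = 1 / 1.532 = 0.65.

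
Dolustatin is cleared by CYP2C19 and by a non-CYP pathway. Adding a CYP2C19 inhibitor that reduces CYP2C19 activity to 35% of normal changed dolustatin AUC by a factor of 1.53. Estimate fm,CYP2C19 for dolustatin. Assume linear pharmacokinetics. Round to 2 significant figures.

Write x for the fraction cleared via CYP2C19. The observed AUC change means clearance fell to 1/1.53 = 0.6536 of baseline.
Only the CYP2C19 route changed, so 0.6536 = x·0.35 + (1 − x), giving x = 0.53.

0.53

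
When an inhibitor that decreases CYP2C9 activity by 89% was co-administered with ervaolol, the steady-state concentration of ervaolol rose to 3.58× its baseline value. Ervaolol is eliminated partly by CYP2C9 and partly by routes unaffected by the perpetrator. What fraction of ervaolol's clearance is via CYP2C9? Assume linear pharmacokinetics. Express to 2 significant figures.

Let fm be the CYP2C9 fraction. New clearance relative to baseline = fm × 0.11 + (1 − fm).
Steady-state concentration ratio = 1 / (new CL fraction), so new CL fraction = 1 / 3.58 = 0.2793.
fm × 0.11 + 1 − fm = 0.2793  ⇒  fm × (0.11 − 1) = −0.7207  ⇒  fm = 0.81.

0.81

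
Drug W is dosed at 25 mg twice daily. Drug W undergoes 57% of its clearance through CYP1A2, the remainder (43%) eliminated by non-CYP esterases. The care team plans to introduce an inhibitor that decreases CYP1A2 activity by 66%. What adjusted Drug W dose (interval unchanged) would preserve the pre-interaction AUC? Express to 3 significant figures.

15.6 mg

CYP1A2: 0.57 × 0.34 = 0.1938
Other: 0.43 (unchanged)
New clearance relative to baseline: 0.1938 + 0.43 = 0.6238.
Css,avg = (dose rate)/CL, so holding Css fixed requires dose ∝ CL: 25 × 0.6238 = 15.6 mg.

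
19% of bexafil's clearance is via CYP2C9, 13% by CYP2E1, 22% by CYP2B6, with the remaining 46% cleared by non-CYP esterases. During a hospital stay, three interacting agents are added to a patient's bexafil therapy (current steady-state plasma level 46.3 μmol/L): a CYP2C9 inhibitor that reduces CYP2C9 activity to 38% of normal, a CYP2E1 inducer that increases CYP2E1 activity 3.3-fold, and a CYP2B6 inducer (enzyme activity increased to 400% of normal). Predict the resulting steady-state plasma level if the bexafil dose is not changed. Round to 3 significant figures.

The CYP2C9 pathway (19% of clearance) drops to 0.38× activity: 0.19 × 0.38 = 0.0722.
The CYP2E1 pathway (13% of clearance) rises to 3.3× activity: 0.13 × 3.3 = 0.429.
The CYP2B6 pathway (22% of clearance) is boosted to 4× activity: 0.22 × 4 = 0.88.
The remaining 46% of clearance is unaffected.
Relative clearance = 0.0722 + 0.429 + 0.88 + 0.46 = 1.8412.
Dividing the baseline by the relative clearance: 46.3 / 1.8412 = 25.1 μmol/L.

25.1 μmol/L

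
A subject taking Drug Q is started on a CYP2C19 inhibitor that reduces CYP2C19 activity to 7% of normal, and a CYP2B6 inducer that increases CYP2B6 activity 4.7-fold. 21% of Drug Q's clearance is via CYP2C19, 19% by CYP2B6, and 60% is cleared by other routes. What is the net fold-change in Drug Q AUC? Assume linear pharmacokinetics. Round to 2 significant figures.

0.66

The CYP2C19 pathway (21% of clearance) is reduced to 0.07× activity: 0.21 × 0.07 = 0.0147.
The CYP2B6 pathway (19% of clearance) is boosted to 4.7× activity: 0.19 × 4.7 = 0.893.
Non-CYP routes (60%) are unchanged.
Relative clearance = 0.0147 + 0.893 + 0.6 = 1.5077.
Net AUC ratio = 1 / 1.5077 = 0.66.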